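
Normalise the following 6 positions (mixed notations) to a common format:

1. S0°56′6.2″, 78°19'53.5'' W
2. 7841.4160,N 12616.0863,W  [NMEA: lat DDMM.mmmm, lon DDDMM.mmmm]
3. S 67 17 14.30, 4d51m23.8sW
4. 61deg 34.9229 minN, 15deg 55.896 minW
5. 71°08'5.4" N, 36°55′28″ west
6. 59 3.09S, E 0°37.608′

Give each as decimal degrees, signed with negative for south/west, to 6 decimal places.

Point 1:
  Latitude: 0° + 56/60 + 6.2/3600 = 0 + 0.933333 + 0.001722 = 0.9350556
  S → negative
  Longitude: 19′ + 53.5″ = 19.89167′; 78 + 19.89167/60 = 78.3315278
  W → negative
Point 2:
  Lat: split at 2 digits → 78° and 41.416′; 78 + 41.416/60 = 78.6902667
  N ⇒ keep positive
  λ: degrees = first 3 digits = 126, minutes = 16.0863; 126 + 16.0863/60 = 126.2681050
  W → negative
Point 3:
  Latitude: 67° + 17/60 + 14.3/3600 = 67 + 0.283333 + 0.003972 = 67.2873056
  S → negative
  λ: 4 + 51/60 + 23.8/3600 = 4.8566111
  W → negative
Point 4:
  Lat: 34.9229′ = 0.582048°; total 61.5820483
  N → positive
  Lon: 15 + 55.896/60 = 15.9316000
  W ⇒ negate
Point 5:
  φ: 8′ + 5.4″ = 8.09000′; 71 + 8.09000/60 = 71.1348333
  N → positive
  Lon: 36° + 55/60 + 28/3600 = 36 + 0.916667 + 0.007778 = 36.9244444
  W → negative
Point 6:
  φ: 59 + 3.09/60 = 59.0515000
  S → negative
  λ: 37.608′ = 0.626800°; total 0.6268000
  E ⇒ keep positive

1. -0.935056, -78.331528
2. 78.690267, -126.268105
3. -67.287306, -4.856611
4. 61.582048, -15.931600
5. 71.134833, -36.924444
6. -59.051500, 0.626800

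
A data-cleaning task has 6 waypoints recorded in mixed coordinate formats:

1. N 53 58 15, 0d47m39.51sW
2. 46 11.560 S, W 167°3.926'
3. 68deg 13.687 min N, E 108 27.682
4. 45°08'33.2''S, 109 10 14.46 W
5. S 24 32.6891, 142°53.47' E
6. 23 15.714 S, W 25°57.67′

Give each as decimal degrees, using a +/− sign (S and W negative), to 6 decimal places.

1. 53.970833, -0.794308
2. -46.192667, -167.065433
3. 68.228117, 108.461367
4. -45.142556, -109.170683
5. -24.544818, 142.891167
6. -23.261900, -25.961167

Point 1:
  Latitude: 58′ + 15″ = 58.25000′; 53 + 58.25000/60 = 53.9708333
  N ⇒ keep positive
  λ: 0° + 47/60 + 39.51/3600 = 0 + 0.783333 + 0.010975 = 0.7943083
  W ⇒ negate
Point 2:
  φ: 46 + 11.56/60 = 46.1926667
  S → negative
  Longitude: 3.926′ = 0.065433°; total 167.0654333
  W ⇒ negate
Point 3:
  Lat: 13.687′ = 0.228117°; total 68.2281167
  N ⇒ keep positive
  λ: 108 + 27.682/60 = 108.4613667
  E ⇒ keep positive
Point 4:
  Lat: 45° + 8/60 + 33.2/3600 = 45 + 0.133333 + 0.009222 = 45.1425556
  S → negative
  Longitude: 109 + 10/60 + 14.46/3600 = 109.1706833
  W → negative
Point 5:
  Lat: 24 + 32.6891/60 = 24.5448183
  S ⇒ negate
  Lon: 53.47′ = 0.891167°; total 142.8911667
  E ⇒ keep positive
Point 6:
  φ: 23 + 15.714/60 = 23.2619000
  S ⇒ negate
  λ: 57.67′ = 0.961167°; total 25.9611667
  W ⇒ negate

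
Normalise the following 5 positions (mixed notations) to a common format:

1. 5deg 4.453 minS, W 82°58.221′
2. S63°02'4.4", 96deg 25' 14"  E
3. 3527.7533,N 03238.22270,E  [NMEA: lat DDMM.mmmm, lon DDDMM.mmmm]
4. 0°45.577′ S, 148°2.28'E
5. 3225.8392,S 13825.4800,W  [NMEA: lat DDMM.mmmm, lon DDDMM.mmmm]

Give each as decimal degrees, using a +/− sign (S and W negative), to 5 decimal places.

Point 1:
  Latitude: 5 + 4.453/60 = 5.074217
  S → negative
  λ: 82 + 58.221/60 = 82.970350
  W ⇒ negate
Point 2:
  Lat: 63° + 2/60 + 4.4/3600 = 63 + 0.033333 + 0.001222 = 63.034556
  S ⇒ negate
  Longitude: 96 + 25/60 + 14/3600 = 96.420556
  E → positive
Point 3:
  Lat: degrees = first 2 digits = 35, minutes = 27.7533; 35 + 27.7533/60 = 35.462555
  N → positive
  Lon: split at 3 digits → 032° and 38.2227′; 32 + 38.2227/60 = 32.637045
  E ⇒ keep positive
Point 4:
  Lat: 0 + 45.577/60 = 0.759617
  S ⇒ negate
  Lon: 2.28′ = 0.038000°; total 148.038000
  E ⇒ keep positive
Point 5:
  φ: degrees = first 2 digits = 32, minutes = 25.8392; 32 + 25.8392/60 = 32.430653
  S ⇒ negate
  Lon: split at 3 digits → 138° and 25.48′; 138 + 25.48/60 = 138.424667
  W ⇒ negate

1. -5.07422, -82.97035
2. -63.03456, 96.42056
3. 35.46256, 32.63705
4. -0.75962, 148.03800
5. -32.43065, -138.42467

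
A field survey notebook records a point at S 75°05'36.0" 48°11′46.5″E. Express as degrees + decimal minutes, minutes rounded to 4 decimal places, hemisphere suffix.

φ: seconds/60 = 0.60000; minutes = 5 + 0.60000 = 5.600000
Lon: 11 + 46.5/60 = 11.775000′

75° 5.6000′ S, 48° 11.7750′ E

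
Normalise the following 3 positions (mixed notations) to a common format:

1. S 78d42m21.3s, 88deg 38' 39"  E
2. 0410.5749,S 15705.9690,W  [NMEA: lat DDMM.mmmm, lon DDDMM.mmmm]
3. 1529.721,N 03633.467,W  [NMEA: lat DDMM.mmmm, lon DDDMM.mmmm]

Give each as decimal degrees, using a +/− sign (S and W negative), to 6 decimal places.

Point 1:
  Lat: 42′ + 21.3″ = 42.35500′; 78 + 42.35500/60 = 78.7059167
  S ⇒ negate
  λ: 88° + 38/60 + 39/3600 = 88 + 0.633333 + 0.010833 = 88.6441667
  E ⇒ keep positive
Point 2:
  φ: split at 2 digits → 04° and 10.5749′; 4 + 10.5749/60 = 4.1762483
  S → negative
  λ: degrees = first 3 digits = 157, minutes = 5.969; 157 + 5.969/60 = 157.0994833
  hemisphere W, so the sign is −
Point 3:
  Lat: split at 2 digits → 15° and 29.721′; 15 + 29.721/60 = 15.4953500
  N ⇒ keep positive
  Longitude: degrees = first 3 digits = 36, minutes = 33.467; 36 + 33.467/60 = 36.5577833
  W ⇒ negate

1. -78.705917, 88.644167
2. -4.176248, -157.099483
3. 15.495350, -36.557783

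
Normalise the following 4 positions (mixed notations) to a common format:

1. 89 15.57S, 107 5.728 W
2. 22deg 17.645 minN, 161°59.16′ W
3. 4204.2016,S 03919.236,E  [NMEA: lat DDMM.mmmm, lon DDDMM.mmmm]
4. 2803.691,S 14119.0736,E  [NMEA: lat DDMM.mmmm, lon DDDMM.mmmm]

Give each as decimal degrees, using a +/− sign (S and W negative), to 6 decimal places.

Point 1:
  Lat: 15.57′ = 0.259500°; total 89.2595000
  S ⇒ negate
  λ: 5.728′ = 0.095467°; total 107.0954667
  W → negative
Point 2:
  Lat: 17.645′ = 0.294083°; total 22.2940833
  N → positive
  Longitude: 59.16′ = 0.986000°; total 161.9860000
  hemisphere W, so the sign is −
Point 3:
  Latitude: degrees = first 2 digits = 42, minutes = 4.2016; 42 + 4.2016/60 = 42.0700267
  S → negative
  Lon: degrees = first 3 digits = 39, minutes = 19.236; 39 + 19.236/60 = 39.3206000
  E → positive
Point 4:
  Latitude: split at 2 digits → 28° and 3.691′; 28 + 3.691/60 = 28.0615167
  hemisphere S, so the sign is −
  Lon: degrees = first 3 digits = 141, minutes = 19.0736; 141 + 19.0736/60 = 141.3178933
  E → positive

1. -89.259500, -107.095467
2. 22.294083, -161.986000
3. -42.070027, 39.320600
4. -28.061517, 141.317893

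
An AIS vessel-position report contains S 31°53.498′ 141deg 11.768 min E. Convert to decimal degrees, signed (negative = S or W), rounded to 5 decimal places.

-31.89163, 141.19613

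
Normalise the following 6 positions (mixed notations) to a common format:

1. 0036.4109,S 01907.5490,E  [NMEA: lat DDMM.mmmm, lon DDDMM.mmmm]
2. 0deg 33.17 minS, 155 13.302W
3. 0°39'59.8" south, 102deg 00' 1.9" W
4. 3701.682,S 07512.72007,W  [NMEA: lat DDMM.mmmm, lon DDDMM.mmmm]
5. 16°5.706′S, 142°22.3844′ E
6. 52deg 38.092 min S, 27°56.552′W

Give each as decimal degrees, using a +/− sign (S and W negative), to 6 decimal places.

Point 1:
  Latitude: degrees = first 2 digits = 0, minutes = 36.4109; 0 + 36.4109/60 = 0.6068483
  hemisphere S, so the sign is −
  λ: split at 3 digits → 019° and 7.549′; 19 + 7.549/60 = 19.1258167
  E ⇒ keep positive
Point 2:
  φ: 0 + 33.17/60 = 0.5528333
  hemisphere S, so the sign is −
  λ: 13.302′ = 0.221700°; total 155.2217000
  W ⇒ negate
Point 3:
  Latitude: 0 + 39/60 + 59.8/3600 = 0.6666111
  hemisphere S, so the sign is −
  λ: 0′ + 1.9″ = 0.03167′; 102 + 0.03167/60 = 102.0005278
  hemisphere W, so the sign is −
Point 4:
  Lat: degrees = first 2 digits = 37, minutes = 1.682; 37 + 1.682/60 = 37.0280333
  S ⇒ negate
  λ: degrees = first 3 digits = 75, minutes = 12.72007; 75 + 12.72007/60 = 75.2120012
  W → negative
Point 5:
  φ: 16 + 5.706/60 = 16.0951000
  hemisphere S, so the sign is −
  λ: 22.3844′ = 0.373073°; total 142.3730733
  E ⇒ keep positive
Point 6:
  Latitude: 52 + 38.092/60 = 52.6348667
  S ⇒ negate
  Longitude: 27 + 56.552/60 = 27.9425333
  hemisphere W, so the sign is −

1. -0.606848, 19.125817
2. -0.552833, -155.221700
3. -0.666611, -102.000528
4. -37.028033, -75.212001
5. -16.095100, 142.373073
6. -52.634867, -27.942533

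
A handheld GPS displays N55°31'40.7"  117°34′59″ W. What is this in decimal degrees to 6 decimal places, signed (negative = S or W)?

Lat: 31′ + 40.7″ = 31.67833′; 55 + 31.67833/60 = 55.5279722
N → positive
Longitude: 117 + 34/60 + 59/3600 = 117.5830556
W → negative

55.527972, -117.583056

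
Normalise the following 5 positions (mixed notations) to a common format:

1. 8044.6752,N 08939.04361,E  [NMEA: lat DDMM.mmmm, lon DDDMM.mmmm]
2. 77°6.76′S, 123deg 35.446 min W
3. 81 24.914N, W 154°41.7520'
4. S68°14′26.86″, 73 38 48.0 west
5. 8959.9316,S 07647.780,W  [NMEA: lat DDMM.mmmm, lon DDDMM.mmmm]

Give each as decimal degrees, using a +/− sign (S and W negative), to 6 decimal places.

1. 80.744587, 89.650727
2. -77.112667, -123.590767
3. 81.415233, -154.695867
4. -68.240794, -73.646667
5. -89.998860, -76.796333

Point 1:
  Latitude: degrees = first 2 digits = 80, minutes = 44.6752; 80 + 44.6752/60 = 80.7445867
  N ⇒ keep positive
  λ: split at 3 digits → 089° and 39.04361′; 89 + 39.04361/60 = 89.6507268
  E ⇒ keep positive
Point 2:
  Lat: 6.76′ = 0.112667°; total 77.1126667
  S → negative
  Longitude: 35.446′ = 0.590767°; total 123.5907667
  W ⇒ negate
Point 3:
  Latitude: 81 + 24.914/60 = 81.4152333
  N ⇒ keep positive
  λ: 154 + 41.752/60 = 154.6958667
  W → negative
Point 4:
  Latitude: 68 + 14/60 + 26.86/3600 = 68.2407944
  S → negative
  Lon: 73° + 38/60 + 48/3600 = 73 + 0.633333 + 0.013333 = 73.6466667
  W ⇒ negate
Point 5:
  Lat: degrees = first 2 digits = 89, minutes = 59.9316; 89 + 59.9316/60 = 89.9988600
  hemisphere S, so the sign is −
  Lon: degrees = first 3 digits = 76, minutes = 47.78; 76 + 47.78/60 = 76.7963333
  W → negative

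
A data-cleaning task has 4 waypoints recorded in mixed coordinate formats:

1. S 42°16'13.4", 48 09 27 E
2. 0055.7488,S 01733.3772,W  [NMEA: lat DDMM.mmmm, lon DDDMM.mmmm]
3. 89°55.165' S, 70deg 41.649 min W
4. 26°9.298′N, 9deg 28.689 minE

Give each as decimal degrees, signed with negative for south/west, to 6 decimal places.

Point 1:
  φ: 16′ + 13.4″ = 16.22333′; 42 + 16.22333/60 = 42.2703889
  S ⇒ negate
  λ: 48° + 9/60 + 27/3600 = 48 + 0.150000 + 0.007500 = 48.1575000
  E → positive
Point 2:
  φ: degrees = first 2 digits = 0, minutes = 55.7488; 0 + 55.7488/60 = 0.9291467
  hemisphere S, so the sign is −
  Longitude: degrees = first 3 digits = 17, minutes = 33.3772; 17 + 33.3772/60 = 17.5562867
  W ⇒ negate
Point 3:
  Lat: 89 + 55.165/60 = 89.9194167
  S ⇒ negate
  Longitude: 70 + 41.649/60 = 70.6941500
  W ⇒ negate
Point 4:
  Lat: 9.298′ = 0.154967°; total 26.1549667
  N ⇒ keep positive
  λ: 28.689′ = 0.478150°; total 9.4781500
  E → positive

1. -42.270389, 48.157500
2. -0.929147, -17.556287
3. -89.919417, -70.694150
4. 26.154967, 9.478150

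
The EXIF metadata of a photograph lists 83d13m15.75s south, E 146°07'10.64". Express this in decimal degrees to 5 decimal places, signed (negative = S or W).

-83.22104, 146.11962

Lat: 83 + 13/60 + 15.75/3600 = 83.221042
S ⇒ negate
Longitude: 7′ + 10.64″ = 7.17733′; 146 + 7.17733/60 = 146.119622
E → positive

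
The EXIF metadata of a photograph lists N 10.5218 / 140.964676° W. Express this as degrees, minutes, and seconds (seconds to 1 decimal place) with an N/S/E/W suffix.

Lat: whole degrees 10; 31.30800′ → 31′ and 18.480″
Lon: 0.964676° → 57.88056′; 0.88056 × 60 = 52.834″

10°31′18.5″ N, 140°57′52.8″ W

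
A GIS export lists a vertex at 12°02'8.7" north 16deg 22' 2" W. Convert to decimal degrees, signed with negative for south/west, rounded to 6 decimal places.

Lat: 2′ + 8.7″ = 2.14500′; 12 + 2.14500/60 = 12.0357500
N ⇒ keep positive
λ: 16° + 22/60 + 2/3600 = 16 + 0.366667 + 0.000556 = 16.3672222
W ⇒ negate

12.035750, -16.367222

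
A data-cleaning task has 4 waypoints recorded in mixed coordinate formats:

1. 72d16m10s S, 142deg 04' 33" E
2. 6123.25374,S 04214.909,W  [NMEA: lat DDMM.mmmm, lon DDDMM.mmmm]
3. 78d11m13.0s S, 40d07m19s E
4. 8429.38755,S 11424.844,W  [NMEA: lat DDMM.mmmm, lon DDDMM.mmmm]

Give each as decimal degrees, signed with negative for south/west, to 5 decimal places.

1. -72.26944, 142.07583
2. -61.38756, -42.24848
3. -78.18694, 40.12194
4. -84.48979, -114.41407

Point 1:
  φ: 72 + 16/60 + 10/3600 = 72.269444
  hemisphere S, so the sign is −
  Longitude: 142 + 4/60 + 33/3600 = 142.075833
  E ⇒ keep positive
Point 2:
  Latitude: degrees = first 2 digits = 61, minutes = 23.25374; 61 + 23.25374/60 = 61.387562
  S → negative
  Lon: degrees = first 3 digits = 42, minutes = 14.909; 42 + 14.909/60 = 42.248483
  W → negative
Point 3:
  Lat: 78° + 11/60 + 13/3600 = 78 + 0.183333 + 0.003611 = 78.186944
  S ⇒ negate
  λ: 7′ + 19″ = 7.31667′; 40 + 7.31667/60 = 40.121944
  E → positive
Point 4:
  φ: degrees = first 2 digits = 84, minutes = 29.38755; 84 + 29.38755/60 = 84.489793
  S ⇒ negate
  Longitude: split at 3 digits → 114° and 24.844′; 114 + 24.844/60 = 114.414067
  hemisphere W, so the sign is −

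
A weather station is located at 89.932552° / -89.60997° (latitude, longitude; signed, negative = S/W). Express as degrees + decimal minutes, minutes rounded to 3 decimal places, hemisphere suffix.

89° 55.953′ N, 89° 36.598′ W

Latitude: 89° + 0.932552 × 60 = 89° 55.95312′
Longitude is negative → W; |value| = 89.609970
Lon: fractional part 0.609970 → 36.59820 minutes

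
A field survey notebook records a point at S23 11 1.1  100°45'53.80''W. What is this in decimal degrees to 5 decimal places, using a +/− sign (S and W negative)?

-23.18364, -100.76494

φ: 11′ + 1.1″ = 11.01833′; 23 + 11.01833/60 = 23.183639
S ⇒ negate
Longitude: 45′ + 53.8″ = 45.89667′; 100 + 45.89667/60 = 100.764944
W → negative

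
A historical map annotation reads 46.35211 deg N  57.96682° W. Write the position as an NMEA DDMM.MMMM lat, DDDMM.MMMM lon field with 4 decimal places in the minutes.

4621.1266,N / 05758.0092,W

φ: minutes = (46.352110 − 46) × 60 = 21.126600
Longitude: minutes = (57.966820 − 57) × 60 = 58.009200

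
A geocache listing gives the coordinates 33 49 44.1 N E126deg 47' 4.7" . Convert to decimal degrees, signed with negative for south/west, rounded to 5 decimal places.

33.82892, 126.78464

Lat: 33 + 49/60 + 44.1/3600 = 33.828917
N ⇒ keep positive
Longitude: 47′ + 4.7″ = 47.07833′; 126 + 47.07833/60 = 126.784639
E ⇒ keep positive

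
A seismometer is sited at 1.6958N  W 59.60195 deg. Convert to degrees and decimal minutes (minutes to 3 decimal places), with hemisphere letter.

Latitude: minutes = (1.695800 − 1) × 60 = 41.74800
Longitude: 59° + 0.601950 × 60 = 59° 36.11700′

1° 41.748′ N, 59° 36.117′ W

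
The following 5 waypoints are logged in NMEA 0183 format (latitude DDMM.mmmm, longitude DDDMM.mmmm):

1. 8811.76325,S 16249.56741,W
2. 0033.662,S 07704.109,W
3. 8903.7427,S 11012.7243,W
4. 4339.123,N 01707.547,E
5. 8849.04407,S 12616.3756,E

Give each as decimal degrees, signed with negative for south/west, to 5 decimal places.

1. -88.19605, -162.82612
2. -0.56103, -77.06848
3. -89.06238, -110.21207
4. 43.65205, 17.12578
5. -88.81740, 126.27293

Point 1:
  Lat: degrees = first 2 digits = 88, minutes = 11.76325; 88 + 11.76325/60 = 88.196054
  S ⇒ negate
  λ: degrees = first 3 digits = 162, minutes = 49.56741; 162 + 49.56741/60 = 162.826124
  hemisphere W, so the sign is −
Point 2:
  Latitude: split at 2 digits → 00° and 33.662′; 0 + 33.662/60 = 0.561033
  S ⇒ negate
  Lon: split at 3 digits → 077° and 4.109′; 77 + 4.109/60 = 77.068483
  W ⇒ negate
Point 3:
  φ: split at 2 digits → 89° and 3.7427′; 89 + 3.7427/60 = 89.062378
  hemisphere S, so the sign is −
  Longitude: degrees = first 3 digits = 110, minutes = 12.7243; 110 + 12.7243/60 = 110.212072
  W ⇒ negate
Point 4:
  Latitude: degrees = first 2 digits = 43, minutes = 39.123; 43 + 39.123/60 = 43.652050
  N → positive
  Longitude: split at 3 digits → 017° and 7.547′; 17 + 7.547/60 = 17.125783
  E → positive
Point 5:
  φ: degrees = first 2 digits = 88, minutes = 49.04407; 88 + 49.04407/60 = 88.817401
  S ⇒ negate
  λ: degrees = first 3 digits = 126, minutes = 16.3756; 126 + 16.3756/60 = 126.272927
  E → positive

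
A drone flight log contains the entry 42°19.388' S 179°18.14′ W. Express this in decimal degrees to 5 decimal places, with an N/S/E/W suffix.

Latitude: 19.388′ = 0.323133°; total 42.323133
Lon: 18.14′ = 0.302333°; total 179.302333

42.32313° S, 179.30233° W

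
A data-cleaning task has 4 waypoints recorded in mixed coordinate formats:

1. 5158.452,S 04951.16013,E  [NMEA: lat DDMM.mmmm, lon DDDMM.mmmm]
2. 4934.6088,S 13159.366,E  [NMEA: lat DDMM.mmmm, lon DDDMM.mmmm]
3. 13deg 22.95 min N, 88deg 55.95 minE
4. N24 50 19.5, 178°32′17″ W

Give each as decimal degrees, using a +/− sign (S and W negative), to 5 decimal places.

Point 1:
  Latitude: degrees = first 2 digits = 51, minutes = 58.452; 51 + 58.452/60 = 51.974200
  S → negative
  Longitude: degrees = first 3 digits = 49, minutes = 51.16013; 49 + 51.16013/60 = 49.852669
  E → positive
Point 2:
  φ: split at 2 digits → 49° and 34.6088′; 49 + 34.6088/60 = 49.576813
  hemisphere S, so the sign is −
  Lon: degrees = first 3 digits = 131, minutes = 59.366; 131 + 59.366/60 = 131.989433
  E → positive
Point 3:
  Lat: 22.95′ = 0.382500°; total 13.382500
  N → positive
  λ: 55.95′ = 0.932500°; total 88.932500
  E → positive
Point 4:
  φ: 24 + 50/60 + 19.5/3600 = 24.838750
  N → positive
  Lon: 32′ + 17″ = 32.28333′; 178 + 32.28333/60 = 178.538056
  W ⇒ negate

1. -51.97420, 49.85267
2. -49.57681, 131.98943
3. 13.38250, 88.93250
4. 24.83875, -178.53806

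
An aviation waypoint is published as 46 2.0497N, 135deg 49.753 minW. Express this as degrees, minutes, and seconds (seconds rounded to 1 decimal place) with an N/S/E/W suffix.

Lat: 2.04970′ → 2′ and 0.04970 × 60 = 2.982″
Longitude: fractional minutes 0.75300 × 60 = 45.180″

46°02′3.0″ N, 135°49′45.2″ W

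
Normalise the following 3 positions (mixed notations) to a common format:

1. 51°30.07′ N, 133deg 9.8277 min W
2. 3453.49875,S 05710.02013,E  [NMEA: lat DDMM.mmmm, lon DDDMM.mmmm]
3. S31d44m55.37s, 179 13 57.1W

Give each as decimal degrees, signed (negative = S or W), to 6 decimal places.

1. 51.501167, -133.163795
2. -34.891646, 57.167002
3. -31.748714, -179.232528

Point 1:
  φ: 51 + 30.07/60 = 51.5011667
  N → positive
  Longitude: 133 + 9.8277/60 = 133.1637950
  hemisphere W, so the sign is −
Point 2:
  Latitude: degrees = first 2 digits = 34, minutes = 53.49875; 34 + 53.49875/60 = 34.8916458
  hemisphere S, so the sign is −
  λ: split at 3 digits → 057° and 10.02013′; 57 + 10.02013/60 = 57.1670022
  E ⇒ keep positive
Point 3:
  Latitude: 31 + 44/60 + 55.37/3600 = 31.7487139
  S → negative
  Longitude: 179 + 13/60 + 57.1/3600 = 179.2325278
  W ⇒ negate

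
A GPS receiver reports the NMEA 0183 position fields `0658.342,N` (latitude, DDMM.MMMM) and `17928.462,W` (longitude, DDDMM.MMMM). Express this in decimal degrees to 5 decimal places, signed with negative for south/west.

6.97237, -179.47437

φ: split at 2 digits → 06° and 58.342′; 6 + 58.342/60 = 6.972367
N ⇒ keep positive
Longitude: split at 3 digits → 179° and 28.462′; 179 + 28.462/60 = 179.474367
hemisphere W, so the sign is −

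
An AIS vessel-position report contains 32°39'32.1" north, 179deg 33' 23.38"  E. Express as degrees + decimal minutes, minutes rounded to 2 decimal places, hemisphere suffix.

Latitude: seconds/60 = 0.53500; minutes = 39 + 0.53500 = 39.5350
Lon: seconds/60 = 0.38967; minutes = 33 + 0.38967 = 33.3897

32° 39.54′ N, 179° 33.39′ E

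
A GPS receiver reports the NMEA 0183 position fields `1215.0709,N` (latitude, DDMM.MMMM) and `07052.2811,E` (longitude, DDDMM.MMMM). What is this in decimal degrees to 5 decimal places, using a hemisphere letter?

φ: split at 2 digits → 12° and 15.0709′; 12 + 15.0709/60 = 12.251182
Longitude: degrees = first 3 digits = 70, minutes = 52.2811; 70 + 52.2811/60 = 70.871352

12.25118° N, 70.87135° E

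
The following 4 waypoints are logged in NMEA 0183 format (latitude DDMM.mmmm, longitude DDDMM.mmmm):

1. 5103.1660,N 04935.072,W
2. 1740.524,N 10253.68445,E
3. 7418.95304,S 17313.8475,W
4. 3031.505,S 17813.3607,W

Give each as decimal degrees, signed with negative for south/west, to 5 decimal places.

Point 1:
  Lat: degrees = first 2 digits = 51, minutes = 3.166; 51 + 3.166/60 = 51.052767
  N → positive
  Longitude: split at 3 digits → 049° and 35.072′; 49 + 35.072/60 = 49.584533
  W ⇒ negate
Point 2:
  Latitude: degrees = first 2 digits = 17, minutes = 40.524; 17 + 40.524/60 = 17.675400
  N → positive
  Lon: split at 3 digits → 102° and 53.68445′; 102 + 53.68445/60 = 102.894741
  E → positive
Point 3:
  Lat: split at 2 digits → 74° and 18.95304′; 74 + 18.95304/60 = 74.315884
  hemisphere S, so the sign is −
  Lon: degrees = first 3 digits = 173, minutes = 13.8475; 173 + 13.8475/60 = 173.230792
  W → negative
Point 4:
  Latitude: split at 2 digits → 30° and 31.505′; 30 + 31.505/60 = 30.525083
  hemisphere S, so the sign is −
  λ: split at 3 digits → 178° and 13.3607′; 178 + 13.3607/60 = 178.222678
  hemisphere W, so the sign is −

1. 51.05277, -49.58453
2. 17.67540, 102.89474
3. -74.31588, -173.23079
4. -30.52508, -178.22268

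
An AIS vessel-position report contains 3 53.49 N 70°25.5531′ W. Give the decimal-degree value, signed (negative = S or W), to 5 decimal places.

3.89150, -70.42589

Latitude: 53.49′ = 0.891500°; total 3.891500
N ⇒ keep positive
λ: 25.5531′ = 0.425885°; total 70.425885
hemisphere W, so the sign is −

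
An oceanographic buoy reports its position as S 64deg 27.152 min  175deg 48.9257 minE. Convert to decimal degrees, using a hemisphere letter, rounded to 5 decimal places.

φ: 27.152′ = 0.452533°; total 64.452533
Longitude: 175 + 48.9257/60 = 175.815428

64.45253° S, 175.81543° E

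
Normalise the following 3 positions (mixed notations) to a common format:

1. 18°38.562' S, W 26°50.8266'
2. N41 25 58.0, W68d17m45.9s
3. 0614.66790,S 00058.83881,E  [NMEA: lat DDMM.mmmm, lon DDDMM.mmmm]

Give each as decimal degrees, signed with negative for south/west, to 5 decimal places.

1. -18.64270, -26.84711
2. 41.43278, -68.29608
3. -6.24447, 0.98065

Point 1:
  Latitude: 38.562′ = 0.642700°; total 18.642700
  hemisphere S, so the sign is −
  Lon: 26 + 50.8266/60 = 26.847110
  W → negative
Point 2:
  Lat: 25′ + 58″ = 25.96667′; 41 + 25.96667/60 = 41.432778
  N ⇒ keep positive
  Lon: 68 + 17/60 + 45.9/3600 = 68.296083
  W ⇒ negate
Point 3:
  Lat: split at 2 digits → 06° and 14.6679′; 6 + 14.6679/60 = 6.244465
  S ⇒ negate
  Lon: degrees = first 3 digits = 0, minutes = 58.83881; 0 + 58.83881/60 = 0.980647
  E → positive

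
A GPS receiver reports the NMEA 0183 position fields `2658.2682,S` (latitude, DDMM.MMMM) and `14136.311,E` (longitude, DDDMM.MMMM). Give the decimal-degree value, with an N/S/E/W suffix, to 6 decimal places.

26.971137° S, 141.605183° E

φ: split at 2 digits → 26° and 58.2682′; 26 + 58.2682/60 = 26.9711367
Lon: split at 3 digits → 141° and 36.311′; 141 + 36.311/60 = 141.6051833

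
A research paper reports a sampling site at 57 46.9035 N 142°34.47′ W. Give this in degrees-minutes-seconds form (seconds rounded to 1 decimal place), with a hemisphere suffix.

57°46′54.2″ N, 142°34′28.2″ W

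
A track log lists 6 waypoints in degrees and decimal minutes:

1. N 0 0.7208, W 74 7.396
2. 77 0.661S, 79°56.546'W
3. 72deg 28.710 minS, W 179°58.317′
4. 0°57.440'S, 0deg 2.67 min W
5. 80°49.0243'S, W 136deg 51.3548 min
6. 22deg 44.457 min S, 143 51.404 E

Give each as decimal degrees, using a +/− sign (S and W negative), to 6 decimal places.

Point 1:
  φ: 0 + 0.7208/60 = 0.0120133
  N ⇒ keep positive
  Longitude: 7.396′ = 0.123267°; total 74.1232667
  W ⇒ negate
Point 2:
  Latitude: 0.661′ = 0.011017°; total 77.0110167
  S → negative
  Lon: 79 + 56.546/60 = 79.9424333
  hemisphere W, so the sign is −
Point 3:
  Lat: 72 + 28.71/60 = 72.4785000
  S → negative
  λ: 58.317′ = 0.971950°; total 179.9719500
  hemisphere W, so the sign is −
Point 4:
  Latitude: 0 + 57.44/60 = 0.9573333
  hemisphere S, so the sign is −
  λ: 0 + 2.67/60 = 0.0445000
  W → negative
Point 5:
  φ: 49.0243′ = 0.817072°; total 80.8170717
  S ⇒ negate
  Lon: 51.3548′ = 0.855913°; total 136.8559133
  W ⇒ negate
Point 6:
  φ: 44.457′ = 0.740950°; total 22.7409500
  S → negative
  λ: 51.404′ = 0.856733°; total 143.8567333
  E → positive

1. 0.012013, -74.123267
2. -77.011017, -79.942433
3. -72.478500, -179.971950
4. -0.957333, -0.044500
5. -80.817072, -136.855913
6. -22.740950, 143.856733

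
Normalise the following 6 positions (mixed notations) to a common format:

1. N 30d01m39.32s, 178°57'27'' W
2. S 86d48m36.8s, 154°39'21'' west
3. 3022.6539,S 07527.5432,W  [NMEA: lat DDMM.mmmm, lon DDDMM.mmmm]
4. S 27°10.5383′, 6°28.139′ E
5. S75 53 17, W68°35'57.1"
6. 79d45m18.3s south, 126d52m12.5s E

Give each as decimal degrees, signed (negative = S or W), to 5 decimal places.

Point 1:
  Latitude: 1′ + 39.32″ = 1.65533′; 30 + 1.65533/60 = 30.027589
  N ⇒ keep positive
  Lon: 178 + 57/60 + 27/3600 = 178.957500
  W ⇒ negate
Point 2:
  Latitude: 86° + 48/60 + 36.8/3600 = 86 + 0.800000 + 0.010222 = 86.810222
  S → negative
  Longitude: 39′ + 21″ = 39.35000′; 154 + 39.35000/60 = 154.655833
  W → negative
Point 3:
  Latitude: split at 2 digits → 30° and 22.6539′; 30 + 22.6539/60 = 30.377565
  S → negative
  λ: degrees = first 3 digits = 75, minutes = 27.5432; 75 + 27.5432/60 = 75.459053
  W → negative
Point 4:
  φ: 27 + 10.5383/60 = 27.175638
  hemisphere S, so the sign is −
  λ: 6 + 28.139/60 = 6.468983
  E ⇒ keep positive
Point 5:
  Lat: 75° + 53/60 + 17/3600 = 75 + 0.883333 + 0.004722 = 75.888056
  hemisphere S, so the sign is −
  Longitude: 35′ + 57.1″ = 35.95167′; 68 + 35.95167/60 = 68.599194
  W → negative
Point 6:
  φ: 45′ + 18.3″ = 45.30500′; 79 + 45.30500/60 = 79.755083
  S → negative
  Longitude: 52′ + 12.5″ = 52.20833′; 126 + 52.20833/60 = 126.870139
  E ⇒ keep positive

1. 30.02759, -178.95750
2. -86.81022, -154.65583
3. -30.37757, -75.45905
4. -27.17564, 6.46898
5. -75.88806, -68.59919
6. -79.75508, 126.87014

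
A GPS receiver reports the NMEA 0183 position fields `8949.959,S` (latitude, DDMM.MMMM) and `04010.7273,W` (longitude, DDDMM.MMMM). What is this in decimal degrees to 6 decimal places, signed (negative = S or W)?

Lat: degrees = first 2 digits = 89, minutes = 49.959; 89 + 49.959/60 = 89.8326500
S ⇒ negate
λ: split at 3 digits → 040° and 10.7273′; 40 + 10.7273/60 = 40.1787883
hemisphere W, so the sign is −

-89.832650, -40.178788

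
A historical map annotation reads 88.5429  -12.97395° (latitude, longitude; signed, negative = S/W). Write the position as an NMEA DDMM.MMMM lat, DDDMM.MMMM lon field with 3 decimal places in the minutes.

8832.574,N / 01258.437,W

φ: minutes = (88.542900 − 88) × 60 = 32.57400
Longitude is negative → W; |value| = 12.973950
Lon: minutes = (12.973950 − 12) × 60 = 58.43700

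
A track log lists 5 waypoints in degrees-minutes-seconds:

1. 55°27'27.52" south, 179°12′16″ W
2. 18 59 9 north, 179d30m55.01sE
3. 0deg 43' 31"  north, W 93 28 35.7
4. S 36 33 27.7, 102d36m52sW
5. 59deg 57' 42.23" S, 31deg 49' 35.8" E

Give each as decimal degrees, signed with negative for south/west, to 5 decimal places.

Point 1:
  Latitude: 55 + 27/60 + 27.52/3600 = 55.457644
  S → negative
  Longitude: 179° + 12/60 + 16/3600 = 179 + 0.200000 + 0.004444 = 179.204444
  W ⇒ negate
Point 2:
  Latitude: 18° + 59/60 + 9/3600 = 18 + 0.983333 + 0.002500 = 18.985833
  N → positive
  λ: 179° + 30/60 + 55.01/3600 = 179 + 0.500000 + 0.015281 = 179.515281
  E ⇒ keep positive
Point 3:
  φ: 43′ + 31″ = 43.51667′; 0 + 43.51667/60 = 0.725278
  N ⇒ keep positive
  λ: 28′ + 35.7″ = 28.59500′; 93 + 28.59500/60 = 93.476583
  hemisphere W, so the sign is −
Point 4:
  φ: 36 + 33/60 + 27.7/3600 = 36.557694
  hemisphere S, so the sign is −
  Lon: 102° + 36/60 + 52/3600 = 102 + 0.600000 + 0.014444 = 102.614444
  W ⇒ negate
Point 5:
  φ: 59 + 57/60 + 42.23/3600 = 59.961731
  hemisphere S, so the sign is −
  Longitude: 49′ + 35.8″ = 49.59667′; 31 + 49.59667/60 = 31.826611
  E → positive

1. -55.45764, -179.20444
2. 18.98583, 179.51528
3. 0.72528, -93.47658
4. -36.55769, -102.61444
5. -59.96173, 31.82661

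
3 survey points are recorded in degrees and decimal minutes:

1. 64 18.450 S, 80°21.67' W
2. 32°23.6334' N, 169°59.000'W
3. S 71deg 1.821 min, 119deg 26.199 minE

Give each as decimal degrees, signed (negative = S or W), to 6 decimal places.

Point 1:
  Lat: 64 + 18.45/60 = 64.3075000
  S → negative
  Longitude: 21.67′ = 0.361167°; total 80.3611667
  hemisphere W, so the sign is −
Point 2:
  φ: 32 + 23.6334/60 = 32.3938900
  N → positive
  λ: 169 + 59/60 = 169.9833333
  hemisphere W, so the sign is −
Point 3:
  Latitude: 1.821′ = 0.030350°; total 71.0303500
  S → negative
  λ: 26.199′ = 0.436650°; total 119.4366500
  E ⇒ keep positive

1. -64.307500, -80.361167
2. 32.393890, -169.983333
3. -71.030350, 119.436650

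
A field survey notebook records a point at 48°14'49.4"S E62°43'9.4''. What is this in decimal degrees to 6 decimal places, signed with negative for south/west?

-48.247056, 62.719278

φ: 48 + 14/60 + 49.4/3600 = 48.2470556
S → negative
Lon: 62 + 43/60 + 9.4/3600 = 62.7192778
E → positive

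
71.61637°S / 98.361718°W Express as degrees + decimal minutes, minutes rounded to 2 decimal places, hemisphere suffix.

71° 36.98′ S, 98° 21.70′ W

φ: fractional part 0.616370 → 36.9822 minutes
Longitude: fractional part 0.361718 → 21.7031 minutes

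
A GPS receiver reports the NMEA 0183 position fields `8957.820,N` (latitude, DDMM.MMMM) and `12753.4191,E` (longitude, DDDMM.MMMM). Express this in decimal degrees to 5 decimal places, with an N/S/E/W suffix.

Latitude: split at 2 digits → 89° and 57.82′; 89 + 57.82/60 = 89.963667
λ: degrees = first 3 digits = 127, minutes = 53.4191; 127 + 53.4191/60 = 127.890318

89.96367° N, 127.89032° E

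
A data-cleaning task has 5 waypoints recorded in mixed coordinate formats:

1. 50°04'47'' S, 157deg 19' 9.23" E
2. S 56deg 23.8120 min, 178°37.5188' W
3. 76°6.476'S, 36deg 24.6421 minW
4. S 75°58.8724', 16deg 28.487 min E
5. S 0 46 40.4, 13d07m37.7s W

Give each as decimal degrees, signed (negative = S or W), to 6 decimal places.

Point 1:
  Lat: 50 + 4/60 + 47/3600 = 50.0797222
  hemisphere S, so the sign is −
  λ: 157° + 19/60 + 9.23/3600 = 157 + 0.316667 + 0.002564 = 157.3192306
  E → positive
Point 2:
  φ: 23.812′ = 0.396867°; total 56.3968667
  S → negative
  λ: 178 + 37.5188/60 = 178.6253133
  hemisphere W, so the sign is −
Point 3:
  φ: 76 + 6.476/60 = 76.1079333
  S → negative
  λ: 36 + 24.6421/60 = 36.4107017
  W → negative
Point 4:
  Latitude: 75 + 58.8724/60 = 75.9812067
  hemisphere S, so the sign is −
  λ: 28.487′ = 0.474783°; total 16.4747833
  E → positive
Point 5:
  φ: 0 + 46/60 + 40.4/3600 = 0.7778889
  S ⇒ negate
  Lon: 13 + 7/60 + 37.7/3600 = 13.1271389
  W ⇒ negate

1. -50.079722, 157.319231
2. -56.396867, -178.625313
3. -76.107933, -36.410702
4. -75.981207, 16.474783
5. -0.777889, -13.127139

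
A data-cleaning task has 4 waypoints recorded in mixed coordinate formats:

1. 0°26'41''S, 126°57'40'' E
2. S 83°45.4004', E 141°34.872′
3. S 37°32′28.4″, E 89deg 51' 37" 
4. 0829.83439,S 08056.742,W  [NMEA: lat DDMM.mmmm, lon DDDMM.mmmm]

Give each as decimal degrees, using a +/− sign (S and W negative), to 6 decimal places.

Point 1:
  Lat: 0° + 26/60 + 41/3600 = 0 + 0.433333 + 0.011389 = 0.4447222
  S ⇒ negate
  λ: 57′ + 40″ = 57.66667′; 126 + 57.66667/60 = 126.9611111
  E → positive
Point 2:
  Latitude: 83 + 45.4004/60 = 83.7566733
  hemisphere S, so the sign is −
  Lon: 34.872′ = 0.581200°; total 141.5812000
  E → positive
Point 3:
  Lat: 37 + 32/60 + 28.4/3600 = 37.5412222
  S → negative
  Longitude: 89° + 51/60 + 37/3600 = 89 + 0.850000 + 0.010278 = 89.8602778
  E ⇒ keep positive
Point 4:
  Latitude: degrees = first 2 digits = 8, minutes = 29.83439; 8 + 29.83439/60 = 8.4972398
  hemisphere S, so the sign is −
  Longitude: degrees = first 3 digits = 80, minutes = 56.742; 80 + 56.742/60 = 80.9457000
  W → negative

1. -0.444722, 126.961111
2. -83.756673, 141.581200
3. -37.541222, 89.860278
4. -8.497240, -80.945700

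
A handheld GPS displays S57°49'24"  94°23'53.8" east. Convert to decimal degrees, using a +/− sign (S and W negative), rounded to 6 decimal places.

φ: 57 + 49/60 + 24/3600 = 57.8233333
S ⇒ negate
Lon: 94° + 23/60 + 53.8/3600 = 94 + 0.383333 + 0.014944 = 94.3982778
E → positive

-57.823333, 94.398278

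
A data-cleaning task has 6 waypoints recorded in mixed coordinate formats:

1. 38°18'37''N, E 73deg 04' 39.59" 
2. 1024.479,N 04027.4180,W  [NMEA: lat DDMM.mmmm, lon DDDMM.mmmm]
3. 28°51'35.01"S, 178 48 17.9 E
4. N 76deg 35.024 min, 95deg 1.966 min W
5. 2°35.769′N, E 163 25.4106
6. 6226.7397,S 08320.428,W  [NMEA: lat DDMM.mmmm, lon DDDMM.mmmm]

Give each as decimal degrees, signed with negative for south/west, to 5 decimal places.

Point 1:
  Latitude: 38 + 18/60 + 37/3600 = 38.310278
  N ⇒ keep positive
  λ: 73 + 4/60 + 39.59/3600 = 73.077664
  E → positive
Point 2:
  φ: degrees = first 2 digits = 10, minutes = 24.479; 10 + 24.479/60 = 10.407983
  N ⇒ keep positive
  Longitude: degrees = first 3 digits = 40, minutes = 27.418; 40 + 27.418/60 = 40.456967
  W → negative
Point 3:
  φ: 28° + 51/60 + 35.01/3600 = 28 + 0.850000 + 0.009725 = 28.859725
  S ⇒ negate
  Lon: 178° + 48/60 + 17.9/3600 = 178 + 0.800000 + 0.004972 = 178.804972
  E → positive
Point 4:
  φ: 76 + 35.024/60 = 76.583733
  N → positive
  λ: 95 + 1.966/60 = 95.032767
  W ⇒ negate
Point 5:
  Latitude: 2 + 35.769/60 = 2.596150
  N ⇒ keep positive
  Longitude: 25.4106′ = 0.423510°; total 163.423510
  E → positive
Point 6:
  Latitude: split at 2 digits → 62° and 26.7397′; 62 + 26.7397/60 = 62.445662
  S ⇒ negate
  Longitude: degrees = first 3 digits = 83, minutes = 20.428; 83 + 20.428/60 = 83.340467
  hemisphere W, so the sign is −

1. 38.31028, 73.07766
2. 10.40798, -40.45697
3. -28.85973, 178.80497
4. 76.58373, -95.03277
5. 2.59615, 163.42351
6. -62.44566, -83.34047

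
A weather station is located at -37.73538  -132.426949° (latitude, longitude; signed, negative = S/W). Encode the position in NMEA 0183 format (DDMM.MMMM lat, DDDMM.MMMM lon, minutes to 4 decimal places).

3744.1228,S / 13225.6169,W

Latitude is negative → S; |value| = 37.735380
φ: minutes = (37.735380 − 37) × 60 = 44.122800
Longitude is negative → W; |value| = 132.426949
Lon: fractional part 0.426949 → 25.616940 minutes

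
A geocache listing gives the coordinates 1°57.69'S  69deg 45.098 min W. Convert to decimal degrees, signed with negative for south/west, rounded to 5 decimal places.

φ: 1 + 57.69/60 = 1.961500
S → negative
Longitude: 45.098′ = 0.751633°; total 69.751633
W → negative

-1.96150, -69.75163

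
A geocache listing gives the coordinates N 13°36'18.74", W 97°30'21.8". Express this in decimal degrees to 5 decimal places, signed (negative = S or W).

φ: 13° + 36/60 + 18.74/3600 = 13 + 0.600000 + 0.005206 = 13.605206
N → positive
Longitude: 30′ + 21.8″ = 30.36333′; 97 + 30.36333/60 = 97.506056
hemisphere W, so the sign is −

13.60521, -97.50606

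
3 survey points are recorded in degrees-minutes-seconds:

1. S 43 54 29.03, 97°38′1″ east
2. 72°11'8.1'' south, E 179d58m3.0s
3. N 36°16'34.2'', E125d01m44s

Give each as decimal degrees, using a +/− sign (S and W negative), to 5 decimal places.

Point 1:
  Lat: 54′ + 29.03″ = 54.48383′; 43 + 54.48383/60 = 43.908064
  hemisphere S, so the sign is −
  λ: 97 + 38/60 + 1/3600 = 97.633611
  E → positive
Point 2:
  Latitude: 72 + 11/60 + 8.1/3600 = 72.185583
  S → negative
  λ: 179° + 58/60 + 3/3600 = 179 + 0.966667 + 0.000833 = 179.967500
  E → positive
Point 3:
  φ: 36 + 16/60 + 34.2/3600 = 36.276167
  N ⇒ keep positive
  Longitude: 1′ + 44″ = 1.73333′; 125 + 1.73333/60 = 125.028889
  E ⇒ keep positive

1. -43.90806, 97.63361
2. -72.18558, 179.96750
3. 36.27617, 125.02889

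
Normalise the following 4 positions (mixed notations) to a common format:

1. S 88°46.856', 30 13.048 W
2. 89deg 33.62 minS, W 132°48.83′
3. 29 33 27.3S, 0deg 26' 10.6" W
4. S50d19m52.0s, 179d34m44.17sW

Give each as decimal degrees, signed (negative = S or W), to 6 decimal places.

Point 1:
  Lat: 46.856′ = 0.780933°; total 88.7809333
  hemisphere S, so the sign is −
  Lon: 13.048′ = 0.217467°; total 30.2174667
  W → negative
Point 2:
  Latitude: 89 + 33.62/60 = 89.5603333
  S → negative
  Longitude: 48.83′ = 0.813833°; total 132.8138333
  W ⇒ negate
Point 3:
  Latitude: 33′ + 27.3″ = 33.45500′; 29 + 33.45500/60 = 29.5575833
  S ⇒ negate
  Longitude: 0 + 26/60 + 10.6/3600 = 0.4362778
  W ⇒ negate
Point 4:
  Lat: 50° + 19/60 + 52/3600 = 50 + 0.316667 + 0.014444 = 50.3311111
  S → negative
  Longitude: 34′ + 44.17″ = 34.73617′; 179 + 34.73617/60 = 179.5789361
  W → negative

1. -88.780933, -30.217467
2. -89.560333, -132.813833
3. -29.557583, -0.436278
4. -50.331111, -179.578936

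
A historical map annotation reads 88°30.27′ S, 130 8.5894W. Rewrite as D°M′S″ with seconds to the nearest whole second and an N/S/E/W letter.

Lat: 30.27000′ → 30′ and 0.27000 × 60 = 16.20″
Lon: fractional minutes 0.58940 × 60 = 35.36″

88°30′16″ S, 130°08′35″ W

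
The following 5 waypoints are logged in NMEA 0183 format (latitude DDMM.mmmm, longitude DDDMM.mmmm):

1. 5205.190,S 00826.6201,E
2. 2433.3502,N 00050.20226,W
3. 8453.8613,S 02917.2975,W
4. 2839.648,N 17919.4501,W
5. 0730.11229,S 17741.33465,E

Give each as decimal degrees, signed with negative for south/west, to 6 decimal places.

Point 1:
  Latitude: split at 2 digits → 52° and 5.19′; 52 + 5.19/60 = 52.0865000
  hemisphere S, so the sign is −
  λ: split at 3 digits → 008° and 26.6201′; 8 + 26.6201/60 = 8.4436683
  E ⇒ keep positive
Point 2:
  φ: degrees = first 2 digits = 24, minutes = 33.3502; 24 + 33.3502/60 = 24.5558367
  N → positive
  Longitude: degrees = first 3 digits = 0, minutes = 50.20226; 0 + 50.20226/60 = 0.8367043
  W ⇒ negate
Point 3:
  φ: split at 2 digits → 84° and 53.8613′; 84 + 53.8613/60 = 84.8976883
  S ⇒ negate
  Lon: split at 3 digits → 029° and 17.2975′; 29 + 17.2975/60 = 29.2882917
  hemisphere W, so the sign is −
Point 4:
  φ: degrees = first 2 digits = 28, minutes = 39.648; 28 + 39.648/60 = 28.6608000
  N → positive
  Lon: split at 3 digits → 179° and 19.4501′; 179 + 19.4501/60 = 179.3241683
  W ⇒ negate
Point 5:
  Lat: degrees = first 2 digits = 7, minutes = 30.11229; 7 + 30.11229/60 = 7.5018715
  hemisphere S, so the sign is −
  Longitude: degrees = first 3 digits = 177, minutes = 41.33465; 177 + 41.33465/60 = 177.6889108
  E → positive

1. -52.086500, 8.443668
2. 24.555837, -0.836704
3. -84.897688, -29.288292
4. 28.660800, -179.324168
5. -7.501872, 177.688911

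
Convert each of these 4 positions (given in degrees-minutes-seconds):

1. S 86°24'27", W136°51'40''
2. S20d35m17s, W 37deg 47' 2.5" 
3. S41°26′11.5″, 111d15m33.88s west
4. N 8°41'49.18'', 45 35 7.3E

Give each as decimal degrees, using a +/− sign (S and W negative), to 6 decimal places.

1. -86.407500, -136.861111
2. -20.588056, -37.784028
3. -41.436528, -111.259411
4. 8.696994, 45.585361

Point 1:
  φ: 24′ + 27″ = 24.45000′; 86 + 24.45000/60 = 86.4075000
  S → negative
  Longitude: 51′ + 40″ = 51.66667′; 136 + 51.66667/60 = 136.8611111
  W ⇒ negate
Point 2:
  φ: 20° + 35/60 + 17/3600 = 20 + 0.583333 + 0.004722 = 20.5880556
  S → negative
  λ: 37 + 47/60 + 2.5/3600 = 37.7840278
  hemisphere W, so the sign is −
Point 3:
  φ: 26′ + 11.5″ = 26.19167′; 41 + 26.19167/60 = 41.4365278
  S ⇒ negate
  Lon: 15′ + 33.88″ = 15.56467′; 111 + 15.56467/60 = 111.2594111
  W → negative
Point 4:
  φ: 8 + 41/60 + 49.18/3600 = 8.6969944
  N → positive
  Lon: 35′ + 7.3″ = 35.12167′; 45 + 35.12167/60 = 45.5853611
  E ⇒ keep positive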